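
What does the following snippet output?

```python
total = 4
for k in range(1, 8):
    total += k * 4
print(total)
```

k=1: total = 4+1*4 = 8
k=2: total = 8+2*4 = 16
k=3: total = 16+3*4 = 28
k=4: total = 28+4*4 = 44
k=5: total = 44+5*4 = 64
k=6: total = 64+6*4 = 88
k=7: total = 88+7*4 = 116

116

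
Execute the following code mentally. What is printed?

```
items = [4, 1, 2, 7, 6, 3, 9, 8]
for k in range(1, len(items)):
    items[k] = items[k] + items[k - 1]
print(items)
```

[4, 5, 7, 14, 20, 23, 32, 40]

k=1: items[1] = 1+4 = 5 → [4, 5, 2, 7, 6, 3, 9, 8]
k=2: items[2] = 2+5 = 7 → [4, 5, 7, 7, 6, 3, 9, 8]
k=3: items[3] = 7+7 = 14 → [4, 5, 7, 14, 6, 3, 9, 8]
k=4: items[4] = 6+14 = 20 → [4, 5, 7, 14, 20, 3, 9, 8]
k=5: items[5] = 3+20 = 23 → [4, 5, 7, 14, 20, 23, 9, 8]
k=6: items[6] = 9+23 = 32 → [4, 5, 7, 14, 20, 23, 32, 8]
k=7: items[7] = 8+32 = 40 → [4, 5, 7, 14, 20, 23, 32, 40]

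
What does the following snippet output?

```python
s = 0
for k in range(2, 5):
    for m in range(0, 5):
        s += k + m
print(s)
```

k=2,m=0: s = 0+2 = 2
k=2,m=1: s = 2+3 = 5
k=2,m=2: s = 5+4 = 9
k=2,m=3: s = 9+5 = 14
k=2,m=4: s = 14+6 = 20
k=3,m=0: s = 20+3 = 23
k=3,m=1: s = 23+4 = 27
k=3,m=2: s = 27+5 = 32
k=3,m=3: s = 32+6 = 38
k=3,m=4: s = 38+7 = 45
k=4,m=0: s = 45+4 = 49
k=4,m=1: s = 49+5 = 54
k=4,m=2: s = 54+6 = 60
k=4,m=3: s = 60+7 = 67
k=4,m=4: s = 67+8 = 75

75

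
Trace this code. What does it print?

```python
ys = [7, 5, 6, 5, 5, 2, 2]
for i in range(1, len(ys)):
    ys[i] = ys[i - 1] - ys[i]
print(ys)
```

[7, 2, -4, -9, -14, -16, -18]

i=1: ys[1] = 7-5 = 2 → [7, 2, 6, 5, 5, 2, 2]
i=2: ys[2] = 2-6 = -4 → [7, 2, -4, 5, 5, 2, 2]
i=3: ys[3] = (-4)-5 = -9 → [7, 2, -4, -9, 5, 2, 2]
i=4: ys[4] = (-9)-5 = -14 → [7, 2, -4, -9, -14, 2, 2]
i=5: ys[5] = (-14)-2 = -16 → [7, 2, -4, -9, -14, -16, 2]
i=6: ys[6] = (-16)-2 = -18 → [7, 2, -4, -9, -14, -16, -18]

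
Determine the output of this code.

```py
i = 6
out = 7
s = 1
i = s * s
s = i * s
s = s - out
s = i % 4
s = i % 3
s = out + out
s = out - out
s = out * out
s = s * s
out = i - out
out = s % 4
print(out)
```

1

i = 1*1 = 1
s = 1*1 = 1
s = 1-7 = -6
s = 1%4 = 1
s = 1%3 = 1
s = 7+7 = 14
s = 7-7 = 0
s = 7*7 = 49
s = 49*49 = 2401
out = 1-7 = -6
out = 2401%4 = 1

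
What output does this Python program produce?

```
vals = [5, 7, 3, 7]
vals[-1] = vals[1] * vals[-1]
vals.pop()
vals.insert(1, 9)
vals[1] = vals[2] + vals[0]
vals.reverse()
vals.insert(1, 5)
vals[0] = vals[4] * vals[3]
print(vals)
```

[60, 5, 7, 12, 5]

vals[-1] = vals[1]*vals[-1] = 7*7 = 49 → [5, 7, 3, 49]
pop() removes 49 → [5, 7, 3]
insert 9 at 1 → [5, 9, 7, 3]
vals[1] = vals[2]+vals[0] = 7+5 = 12 → [5, 12, 7, 3]
reverse → [3, 7, 12, 5]
insert 5 at 1 → [3, 5, 7, 12, 5]
vals[0] = vals[4]*vals[3] = 5*12 = 60 → [60, 5, 7, 12, 5]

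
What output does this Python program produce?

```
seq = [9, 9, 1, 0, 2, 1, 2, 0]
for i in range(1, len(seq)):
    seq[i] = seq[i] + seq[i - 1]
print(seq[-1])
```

24

i=1: seq[1] = 9+9 = 18 → [9, 18, 1, 0, 2, 1, 2, 0]
i=2: seq[2] = 1+18 = 19 → [9, 18, 19, 0, 2, 1, 2, 0]
i=3: seq[3] = 0+19 = 19 → [9, 18, 19, 19, 2, 1, 2, 0]
i=4: seq[4] = 2+19 = 21 → [9, 18, 19, 19, 21, 1, 2, 0]
i=5: seq[5] = 1+21 = 22 → [9, 18, 19, 19, 21, 22, 2, 0]
i=6: seq[6] = 2+22 = 24 → [9, 18, 19, 19, 21, 22, 24, 0]
i=7: seq[7] = 0+24 = 24 → [9, 18, 19, 19, 21, 22, 24, 24]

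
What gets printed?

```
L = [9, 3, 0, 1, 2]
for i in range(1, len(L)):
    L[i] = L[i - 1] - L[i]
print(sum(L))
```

29

i=1: L[1] = 9-3 = 6 → [9, 6, 0, 1, 2]
i=2: L[2] = 6-0 = 6 → [9, 6, 6, 1, 2]
i=3: L[3] = 6-1 = 5 → [9, 6, 6, 5, 2]
i=4: L[4] = 5-2 = 3 → [9, 6, 6, 5, 3]
sum = 29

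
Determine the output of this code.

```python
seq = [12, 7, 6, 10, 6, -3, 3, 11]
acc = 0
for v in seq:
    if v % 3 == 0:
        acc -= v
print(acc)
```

-24

v=12: %3==0, acc = 0-12 = -12
v=7: not %3==0
v=6: %3==0, acc = (-12)-6 = -18
v=10: not %3==0
v=6: %3==0, acc = (-18)-6 = -24
v=-3: %3==0, acc = (-24)-(-3) = -21
v=3: %3==0, acc = (-21)-3 = -24
v=11: not %3==0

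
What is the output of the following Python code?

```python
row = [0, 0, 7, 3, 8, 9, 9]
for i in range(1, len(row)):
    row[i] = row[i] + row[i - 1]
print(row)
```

[0, 0, 7, 10, 18, 27, 36]

i=1: row[1] = 0+0 = 0 → [0, 0, 7, 3, 8, 9, 9]
i=2: row[2] = 7+0 = 7 → [0, 0, 7, 3, 8, 9, 9]
i=3: row[3] = 3+7 = 10 → [0, 0, 7, 10, 8, 9, 9]
i=4: row[4] = 8+10 = 18 → [0, 0, 7, 10, 18, 9, 9]
i=5: row[5] = 9+18 = 27 → [0, 0, 7, 10, 18, 27, 9]
i=6: row[6] = 9+27 = 36 → [0, 0, 7, 10, 18, 27, 36]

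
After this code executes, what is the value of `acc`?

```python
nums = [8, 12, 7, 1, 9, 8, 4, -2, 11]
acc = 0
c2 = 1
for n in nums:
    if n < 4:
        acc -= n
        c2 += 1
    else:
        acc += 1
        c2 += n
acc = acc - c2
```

-54

n=8: not <4, acc = 0+1 = 1; c2=9
n=12: not <4, acc = 1+1 = 2; c2=21
n=7: not <4, acc = 2+1 = 3; c2=28
n=1: <4, acc = 3-1 = 2; c2=29
n=9: not <4, acc = 2+1 = 3; c2=38
n=8: not <4, acc = 3+1 = 4; c2=46
n=4: not <4, acc = 4+1 = 5; c2=50
n=-2: <4, acc = 5-(-2) = 7; c2=51
n=11: not <4, acc = 7+1 = 8; c2=62
acc-c2 = 8-62 = -54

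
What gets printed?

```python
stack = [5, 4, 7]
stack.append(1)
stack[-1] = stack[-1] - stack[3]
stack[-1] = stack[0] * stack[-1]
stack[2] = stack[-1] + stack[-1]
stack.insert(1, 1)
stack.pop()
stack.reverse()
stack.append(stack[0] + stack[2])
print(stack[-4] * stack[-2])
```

append 1 → [5, 4, 7, 1]
stack[-1] = stack[-1]-stack[3] = 1-1 = 0 → [5, 4, 7, 0]
stack[-1] = stack[0]*stack[-1] = 5*0 = 0 → [5, 4, 7, 0]
stack[2] = stack[-1]+stack[-1] = 0+0 = 0 → [5, 4, 0, 0]
insert 1 at 1 → [5, 1, 4, 0, 0]
pop() removes 0 → [5, 1, 4, 0]
reverse → [0, 4, 1, 5]
append stack[0]+stack[2] = 0+1 = 1 → [0, 4, 1, 5, 1]
stack[-4]*stack[-2] = 4*5 = 20

20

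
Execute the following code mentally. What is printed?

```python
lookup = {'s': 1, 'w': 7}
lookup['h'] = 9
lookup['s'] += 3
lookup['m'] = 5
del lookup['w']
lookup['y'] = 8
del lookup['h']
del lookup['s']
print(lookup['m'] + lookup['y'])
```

lookup['h'] = 9 → {'s': 1, 'w': 7, 'h': 9}
lookup['s'] = 1+3 = 4 → {'s': 4, 'w': 7, 'h': 9}
lookup['m'] = 5 → {'s': 4, 'w': 7, 'h': 9, 'm': 5}
del 'w' → {'s': 4, 'h': 9, 'm': 5}
lookup['y'] = 8 → {'s': 4, 'h': 9, 'm': 5, 'y': 8}
del 'h' → {'s': 4, 'm': 5, 'y': 8}
del 's' → {'m': 5, 'y': 8}
lookup['m']+lookup['y'] = 5+8 = 13

13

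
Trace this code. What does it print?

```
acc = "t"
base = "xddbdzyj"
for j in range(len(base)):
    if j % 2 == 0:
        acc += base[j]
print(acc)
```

txddy

j=0: add 'x' → 'tx'
j=1: skip
j=2: add 'd' → 'txd'
j=3: skip
j=4: add 'd' → 'txdd'
j=5: skip
j=6: add 'y' → 'txddy'
j=7: skip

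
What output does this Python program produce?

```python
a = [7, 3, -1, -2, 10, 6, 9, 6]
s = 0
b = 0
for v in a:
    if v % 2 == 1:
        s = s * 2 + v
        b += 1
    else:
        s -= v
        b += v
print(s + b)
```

v=7: odd, s = 0*2+7 = 7; b=1
v=3: odd, s = 7*2+3 = 17; b=2
v=-1: odd, s = 17*2+(-1) = 33; b=3
v=-2: not odd, s = 33-(-2) = 35; b=1
v=10: not odd, s = 35-10 = 25; b=11
v=6: not odd, s = 25-6 = 19; b=17
v=9: odd, s = 19*2+9 = 47; b=18
v=6: not odd, s = 47-6 = 41; b=24
s+b = 41+24 = 65

65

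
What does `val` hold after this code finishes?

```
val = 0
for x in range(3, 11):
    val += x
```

52

x=3: val = 0+3 = 3
x=4: val = 3+4 = 7
x=5: val = 7+5 = 12
x=6: val = 12+6 = 18
x=7: val = 18+7 = 25
x=8: val = 25+8 = 33
x=9: val = 33+9 = 42
x=10: val = 42+10 = 52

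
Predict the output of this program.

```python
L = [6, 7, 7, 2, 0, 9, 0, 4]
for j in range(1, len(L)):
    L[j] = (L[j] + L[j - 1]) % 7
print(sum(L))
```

j=1: L[1] = (7+6)%7 = 6 → [6, 6, 7, 2, 0, 9, 0, 4]
j=2: L[2] = (7+6)%7 = 6 → [6, 6, 6, 2, 0, 9, 0, 4]
j=3: L[3] = (2+6)%7 = 1 → [6, 6, 6, 1, 0, 9, 0, 4]
j=4: L[4] = (0+1)%7 = 1 → [6, 6, 6, 1, 1, 9, 0, 4]
j=5: L[5] = (9+1)%7 = 3 → [6, 6, 6, 1, 1, 3, 0, 4]
j=6: L[6] = (0+3)%7 = 3 → [6, 6, 6, 1, 1, 3, 3, 4]
j=7: L[7] = (4+3)%7 = 0 → [6, 6, 6, 1, 1, 3, 3, 0]
sum = 26

26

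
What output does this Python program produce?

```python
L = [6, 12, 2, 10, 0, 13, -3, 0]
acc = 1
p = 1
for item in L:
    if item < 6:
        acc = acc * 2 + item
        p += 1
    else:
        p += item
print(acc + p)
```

item=6: not <6; p=7
item=12: not <6; p=19
item=2: <6, acc = 1*2+2 = 4; p=20
item=10: not <6; p=30
item=0: <6, acc = 4*2+0 = 8; p=31
item=13: not <6; p=44
item=-3: <6, acc = 8*2+(-3) = 13; p=45
item=0: <6, acc = 13*2+0 = 26; p=46
acc+p = 26+46 = 72

72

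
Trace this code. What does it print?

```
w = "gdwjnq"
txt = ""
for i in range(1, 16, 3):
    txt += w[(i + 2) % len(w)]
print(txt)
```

i=1: add w[3]='j' → 'j'
i=4: add w[0]='g' → 'jg'
i=7: add w[3]='j' → 'jgj'
i=10: add w[0]='g' → 'jgjg'
i=13: add w[3]='j' → 'jgjgj'

jgjgj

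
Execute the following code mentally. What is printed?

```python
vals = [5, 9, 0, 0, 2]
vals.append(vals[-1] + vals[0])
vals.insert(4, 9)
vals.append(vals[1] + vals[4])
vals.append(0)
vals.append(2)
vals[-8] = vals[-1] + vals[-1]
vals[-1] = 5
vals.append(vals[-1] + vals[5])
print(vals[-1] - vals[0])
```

2

append vals[-1]+vals[0] = 2+5 = 7 → [5, 9, 0, 0, 2, 7]
insert 9 at 4 → [5, 9, 0, 0, 9, 2, 7]
append vals[1]+vals[4] = 9+9 = 18 → [5, 9, 0, 0, 9, 2, 7, 18]
append 0 → [5, 9, 0, 0, 9, 2, 7, 18, 0]
append 2 → [5, 9, 0, 0, 9, 2, 7, 18, 0, 2]
vals[-8] = vals[-1]+vals[-1] = 2+2 = 4 → [5, 9, 4, 0, 9, 2, 7, 18, 0, 2]
vals[-1] = 5 → [5, 9, 4, 0, 9, 2, 7, 18, 0, 5]
append vals[-1]+vals[5] = 5+2 = 7 → [5, 9, 4, 0, 9, 2, 7, 18, 0, 5, 7]
vals[-1]-vals[0] = 7-5 = 2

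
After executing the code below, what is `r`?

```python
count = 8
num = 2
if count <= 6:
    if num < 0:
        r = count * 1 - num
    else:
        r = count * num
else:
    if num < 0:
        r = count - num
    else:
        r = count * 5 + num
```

count=8, num=2
count <= 6 is False; num < 0 is False
→ r = count * 5 + num = 42

42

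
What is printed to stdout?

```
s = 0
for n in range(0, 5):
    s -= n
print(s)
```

n=0: s = 0-0 = 0
n=1: s = 0-1 = -1
n=2: s = (-1)-2 = -3
n=3: s = (-3)-3 = -6
n=4: s = (-6)-4 = -10

-10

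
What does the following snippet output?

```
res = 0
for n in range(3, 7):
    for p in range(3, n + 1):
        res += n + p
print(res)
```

n=3,p=3: res = 0+6 = 6
n=4,p=3: res = 6+7 = 13
n=4,p=4: res = 13+8 = 21
n=5,p=3: res = 21+8 = 29
n=5,p=4: res = 29+9 = 38
n=5,p=5: res = 38+10 = 48
n=6,p=3: res = 48+9 = 57
n=6,p=4: res = 57+10 = 67
n=6,p=5: res = 67+11 = 78
n=6,p=6: res = 78+12 = 90

90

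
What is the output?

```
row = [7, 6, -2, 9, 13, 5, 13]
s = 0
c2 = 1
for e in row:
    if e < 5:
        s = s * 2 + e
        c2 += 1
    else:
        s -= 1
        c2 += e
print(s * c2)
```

-550

e=7: not <5, s = 0-1 = -1; c2=8
e=6: not <5, s = (-1)-1 = -2; c2=14
e=-2: <5, s = (-2)*2+(-2) = -6; c2=15
e=9: not <5, s = (-6)-1 = -7; c2=24
e=13: not <5, s = (-7)-1 = -8; c2=37
e=5: not <5, s = (-8)-1 = -9; c2=42
e=13: not <5, s = (-9)-1 = -10; c2=55
s*c2 = (-10)*55 = -550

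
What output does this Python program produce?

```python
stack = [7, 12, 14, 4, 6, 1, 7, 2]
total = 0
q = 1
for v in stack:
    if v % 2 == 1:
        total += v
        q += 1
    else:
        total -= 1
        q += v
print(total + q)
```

v=7: odd, total = 0+7 = 7; q=2
v=12: not odd, total = 7-1 = 6; q=14
v=14: not odd, total = 6-1 = 5; q=28
v=4: not odd, total = 5-1 = 4; q=32
v=6: not odd, total = 4-1 = 3; q=38
v=1: odd, total = 3+1 = 4; q=39
v=7: odd, total = 4+7 = 11; q=40
v=2: not odd, total = 11-1 = 10; q=42
total+q = 10+42 = 52

52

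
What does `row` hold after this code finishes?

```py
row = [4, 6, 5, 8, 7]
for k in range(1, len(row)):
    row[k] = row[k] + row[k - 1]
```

[4, 10, 15, 23, 30]

k=1: row[1] = 6+4 = 10 → [4, 10, 5, 8, 7]
k=2: row[2] = 5+10 = 15 → [4, 10, 15, 8, 7]
k=3: row[3] = 8+15 = 23 → [4, 10, 15, 23, 7]
k=4: row[4] = 7+23 = 30 → [4, 10, 15, 23, 30]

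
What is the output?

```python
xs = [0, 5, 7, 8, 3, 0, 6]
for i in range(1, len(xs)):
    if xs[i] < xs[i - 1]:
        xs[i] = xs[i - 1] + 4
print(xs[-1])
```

20

i=1: 5>=0, unchanged → [0, 5, 7, 8, 3, 0, 6]
i=2: 7>=5, unchanged → [0, 5, 7, 8, 3, 0, 6]
i=3: 8>=7, unchanged → [0, 5, 7, 8, 3, 0, 6]
i=4: 3<8, xs[4] = 8+4 = 12 → [0, 5, 7, 8, 12, 0, 6]
i=5: 0<12, xs[5] = 12+4 = 16 → [0, 5, 7, 8, 12, 16, 6]
i=6: 6<16, xs[6] = 16+4 = 20 → [0, 5, 7, 8, 12, 16, 20]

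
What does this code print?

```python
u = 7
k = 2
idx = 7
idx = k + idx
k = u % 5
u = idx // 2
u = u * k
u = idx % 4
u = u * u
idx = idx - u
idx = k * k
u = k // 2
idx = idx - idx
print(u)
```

1

idx = 2+7 = 9
k = 7%5 = 2
u = 9//2 = 4
u = 4*2 = 8
u = 9%4 = 1
u = 1*1 = 1
idx = 9-1 = 8
idx = 2*2 = 4
u = 2//2 = 1
idx = 4-4 = 0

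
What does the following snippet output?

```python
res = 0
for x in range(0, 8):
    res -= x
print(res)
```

-28

x=0: res = 0-0 = 0
x=1: res = 0-1 = -1
x=2: res = (-1)-2 = -3
x=3: res = (-3)-3 = -6
x=4: res = (-6)-4 = -10
x=5: res = (-10)-5 = -15
x=6: res = (-15)-6 = -21
x=7: res = (-21)-7 = -28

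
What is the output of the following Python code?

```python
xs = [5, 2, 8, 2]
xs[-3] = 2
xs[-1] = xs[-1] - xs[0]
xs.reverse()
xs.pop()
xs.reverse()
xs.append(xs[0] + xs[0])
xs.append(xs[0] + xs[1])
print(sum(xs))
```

21

xs[-3] = 2 → [5, 2, 8, 2]
xs[-1] = xs[-1]-xs[0] = 2-5 = -3 → [5, 2, 8, -3]
reverse → [-3, 8, 2, 5]
pop() removes 5 → [-3, 8, 2]
reverse → [2, 8, -3]
append xs[0]+xs[0] = 2+2 = 4 → [2, 8, -3, 4]
append xs[0]+xs[1] = 2+8 = 10 → [2, 8, -3, 4, 10]
sum = 21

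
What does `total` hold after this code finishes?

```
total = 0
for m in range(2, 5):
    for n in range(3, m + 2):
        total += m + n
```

42

m=2,n=3: total = 0+5 = 5
m=3,n=3: total = 5+6 = 11
m=3,n=4: total = 11+7 = 18
m=4,n=3: total = 18+7 = 25
m=4,n=4: total = 25+8 = 33
m=4,n=5: total = 33+9 = 42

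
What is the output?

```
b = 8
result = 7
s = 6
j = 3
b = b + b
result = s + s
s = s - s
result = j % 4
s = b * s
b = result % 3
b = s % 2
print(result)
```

b = 8+8 = 16
result = 6+6 = 12
s = 6-6 = 0
result = 3%4 = 3
s = 16*0 = 0
b = 3%3 = 0
b = 0%2 = 0

3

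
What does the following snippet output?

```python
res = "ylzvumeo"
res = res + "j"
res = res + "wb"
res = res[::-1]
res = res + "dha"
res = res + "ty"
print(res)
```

bwjoemuvzlydhaty

+ 'j' → 'ylzvumeoj'
+ 'wb' → 'ylzvumeojwb'
reverse → 'bwjoemuvzly'
+ 'dha' → 'bwjoemuvzlydha'
+ 'ty' → 'bwjoemuvzlydhaty'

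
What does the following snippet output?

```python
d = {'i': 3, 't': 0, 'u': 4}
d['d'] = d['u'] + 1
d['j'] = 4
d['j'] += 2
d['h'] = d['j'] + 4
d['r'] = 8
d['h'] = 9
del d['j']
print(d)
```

d['d'] = d['u']+1 = 5 → {'i': 3, 't': 0, 'u': 4, 'd': 5}
d['j'] = 4 → {'i': 3, 't': 0, 'u': 4, 'd': 5, 'j': 4}
d['j'] = 4+2 = 6 → {'i': 3, 't': 0, 'u': 4, 'd': 5, 'j': 6}
d['h'] = d['j']+4 = 10 → {'i': 3, 't': 0, 'u': 4, 'd': 5, 'j': 6, 'h': 10}
d['r'] = 8 → {'i': 3, 't': 0, 'u': 4, 'd': 5, 'j': 6, 'h': 10, 'r': 8}
d['h'] = 9 → {'i': 3, 't': 0, 'u': 4, 'd': 5, 'j': 6, 'h': 9, 'r': 8}
del 'j' → {'i': 3, 't': 0, 'u': 4, 'd': 5, 'h': 9, 'r': 8}

{'i': 3, 't': 0, 'u': 4, 'd': 5, 'h': 9, 'r': 8}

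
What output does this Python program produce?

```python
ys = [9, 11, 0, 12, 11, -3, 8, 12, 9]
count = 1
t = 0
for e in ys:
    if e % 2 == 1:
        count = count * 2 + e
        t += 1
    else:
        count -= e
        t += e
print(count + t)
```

e=9: odd, count = 1*2+9 = 11; t=1
e=11: odd, count = 11*2+11 = 33; t=2
e=0: not odd, count = 33-0 = 33; t=2
e=12: not odd, count = 33-12 = 21; t=14
e=11: odd, count = 21*2+11 = 53; t=15
e=-3: odd, count = 53*2+(-3) = 103; t=16
e=8: not odd, count = 103-8 = 95; t=24
e=12: not odd, count = 95-12 = 83; t=36
e=9: odd, count = 83*2+9 = 175; t=37
count+t = 175+37 = 212

212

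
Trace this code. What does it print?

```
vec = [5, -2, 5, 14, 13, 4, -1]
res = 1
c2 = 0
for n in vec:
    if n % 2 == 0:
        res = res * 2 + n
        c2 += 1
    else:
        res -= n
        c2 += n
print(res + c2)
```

-28

n=5: not even, res = 1-5 = -4; c2=5
n=-2: even, res = (-4)*2+(-2) = -10; c2=6
n=5: not even, res = (-10)-5 = -15; c2=11
n=14: even, res = (-15)*2+14 = -16; c2=12
n=13: not even, res = (-16)-13 = -29; c2=25
n=4: even, res = (-29)*2+4 = -54; c2=26
n=-1: not even, res = (-54)-(-1) = -53; c2=25
res+c2 = (-53)+25 = -28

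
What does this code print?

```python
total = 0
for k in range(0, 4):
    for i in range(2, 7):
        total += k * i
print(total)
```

k=0,i=2: total = 0+0 = 0
k=0,i=3: total = 0+0 = 0
k=0,i=4: total = 0+0 = 0
k=0,i=5: total = 0+0 = 0
k=0,i=6: total = 0+0 = 0
k=1,i=2: total = 0+2 = 2
k=1,i=3: total = 2+3 = 5
k=1,i=4: total = 5+4 = 9
k=1,i=5: total = 9+5 = 14
k=1,i=6: total = 14+6 = 20
k=2,i=2: total = 20+4 = 24
k=2,i=3: total = 24+6 = 30
k=2,i=4: total = 30+8 = 38
k=2,i=5: total = 38+10 = 48
k=2,i=6: total = 48+12 = 60
k=3,i=2: total = 60+6 = 66
k=3,i=3: total = 66+9 = 75
k=3,i=4: total = 75+12 = 87
k=3,i=5: total = 87+15 = 102
k=3,i=6: total = 102+18 = 120

120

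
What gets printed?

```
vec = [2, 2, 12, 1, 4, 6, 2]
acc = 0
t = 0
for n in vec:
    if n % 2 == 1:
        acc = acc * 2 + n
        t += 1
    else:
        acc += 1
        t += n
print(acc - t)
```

n=2: not odd, acc = 0+1 = 1; t=2
n=2: not odd, acc = 1+1 = 2; t=4
n=12: not odd, acc = 2+1 = 3; t=16
n=1: odd, acc = 3*2+1 = 7; t=17
n=4: not odd, acc = 7+1 = 8; t=21
n=6: not odd, acc = 8+1 = 9; t=27
n=2: not odd, acc = 9+1 = 10; t=29
acc-t = 10-29 = -19

-19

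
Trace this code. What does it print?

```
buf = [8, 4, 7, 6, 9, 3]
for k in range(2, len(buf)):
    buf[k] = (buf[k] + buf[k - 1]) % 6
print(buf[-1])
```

5

k=2: buf[2] = (7+4)%6 = 5 → [8, 4, 5, 6, 9, 3]
k=3: buf[3] = (6+5)%6 = 5 → [8, 4, 5, 5, 9, 3]
k=4: buf[4] = (9+5)%6 = 2 → [8, 4, 5, 5, 2, 3]
k=5: buf[5] = (3+2)%6 = 5 → [8, 4, 5, 5, 2, 5]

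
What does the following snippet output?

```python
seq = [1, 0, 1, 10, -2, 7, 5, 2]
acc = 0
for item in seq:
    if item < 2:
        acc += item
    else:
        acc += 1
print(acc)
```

item=1: <2, acc = 0+1 = 1
item=0: <2, acc = 1+0 = 1
item=1: <2, acc = 1+1 = 2
item=10: not <2, acc = 2+1 = 3
item=-2: <2, acc = 3+(-2) = 1
item=7: not <2, acc = 1+1 = 2
item=5: not <2, acc = 2+1 = 3
item=2: not <2, acc = 3+1 = 4

4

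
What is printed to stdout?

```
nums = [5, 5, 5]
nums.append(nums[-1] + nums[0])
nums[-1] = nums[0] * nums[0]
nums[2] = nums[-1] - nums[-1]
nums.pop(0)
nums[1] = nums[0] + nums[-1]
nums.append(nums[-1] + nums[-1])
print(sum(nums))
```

110

append nums[-1]+nums[0] = 5+5 = 10 → [5, 5, 5, 10]
nums[-1] = nums[0]*nums[0] = 5*5 = 25 → [5, 5, 5, 25]
nums[2] = nums[-1]-nums[-1] = 25-25 = 0 → [5, 5, 0, 25]
pop(0) removes 5 → [5, 0, 25]
nums[1] = nums[0]+nums[-1] = 5+25 = 30 → [5, 30, 25]
append nums[-1]+nums[-1] = 25+25 = 50 → [5, 30, 25, 50]
sum = 110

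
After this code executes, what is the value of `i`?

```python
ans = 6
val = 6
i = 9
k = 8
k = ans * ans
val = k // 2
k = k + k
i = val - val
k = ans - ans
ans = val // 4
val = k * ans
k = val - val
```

0

k = 6*6 = 36
val = 36//2 = 18
k = 36+36 = 72
i = 18-18 = 0
k = 6-6 = 0
ans = 18//4 = 4
val = 0*4 = 0
k = 0-0 = 0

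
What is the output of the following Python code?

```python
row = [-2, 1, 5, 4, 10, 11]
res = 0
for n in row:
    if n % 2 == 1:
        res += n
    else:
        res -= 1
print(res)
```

14

n=-2: not odd, res = 0-1 = -1
n=1: odd, res = (-1)+1 = 0
n=5: odd, res = 0+5 = 5
n=4: not odd, res = 5-1 = 4
n=10: not odd, res = 4-1 = 3
n=11: odd, res = 3+11 = 14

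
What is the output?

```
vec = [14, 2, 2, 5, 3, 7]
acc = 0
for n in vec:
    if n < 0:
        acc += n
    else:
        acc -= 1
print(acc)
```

-6

n=14: not <0, acc = 0-1 = -1
n=2: not <0, acc = (-1)-1 = -2
n=2: not <0, acc = (-2)-1 = -3
n=5: not <0, acc = (-3)-1 = -4
n=3: not <0, acc = (-4)-1 = -5
n=7: not <0, acc = (-5)-1 = -6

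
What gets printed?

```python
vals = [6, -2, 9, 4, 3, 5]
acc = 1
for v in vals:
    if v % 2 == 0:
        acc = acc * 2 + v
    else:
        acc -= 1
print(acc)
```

v=6: even, acc = 1*2+6 = 8
v=-2: even, acc = 8*2+(-2) = 14
v=9: not even, acc = 14-1 = 13
v=4: even, acc = 13*2+4 = 30
v=3: not even, acc = 30-1 = 29
v=5: not even, acc = 29-1 = 28

28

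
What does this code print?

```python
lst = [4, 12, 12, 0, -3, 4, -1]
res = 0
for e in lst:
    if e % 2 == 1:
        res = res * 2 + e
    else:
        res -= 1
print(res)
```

-25

e=4: not odd, res = 0-1 = -1
e=12: not odd, res = (-1)-1 = -2
e=12: not odd, res = (-2)-1 = -3
e=0: not odd, res = (-3)-1 = -4
e=-3: odd, res = (-4)*2+(-3) = -11
e=4: not odd, res = (-11)-1 = -12
e=-1: odd, res = (-12)*2+(-1) = -25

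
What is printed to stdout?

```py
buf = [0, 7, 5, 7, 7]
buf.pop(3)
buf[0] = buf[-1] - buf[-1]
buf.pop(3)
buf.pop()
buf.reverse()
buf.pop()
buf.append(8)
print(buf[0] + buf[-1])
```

pop(3) removes 7 → [0, 7, 5, 7]
buf[0] = buf[-1]-buf[-1] = 7-7 = 0 → [0, 7, 5, 7]
pop(3) removes 7 → [0, 7, 5]
pop() removes 5 → [0, 7]
reverse → [7, 0]
pop() removes 0 → [7]
append 8 → [7, 8]
buf[0]+buf[-1] = 7+8 = 15

15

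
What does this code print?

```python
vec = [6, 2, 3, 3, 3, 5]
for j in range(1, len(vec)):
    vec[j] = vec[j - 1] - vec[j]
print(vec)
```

j=1: vec[1] = 6-2 = 4 → [6, 4, 3, 3, 3, 5]
j=2: vec[2] = 4-3 = 1 → [6, 4, 1, 3, 3, 5]
j=3: vec[3] = 1-3 = -2 → [6, 4, 1, -2, 3, 5]
j=4: vec[4] = (-2)-3 = -5 → [6, 4, 1, -2, -5, 5]
j=5: vec[5] = (-5)-5 = -10 → [6, 4, 1, -2, -5, -10]

[6, 4, 1, -2, -5, -10]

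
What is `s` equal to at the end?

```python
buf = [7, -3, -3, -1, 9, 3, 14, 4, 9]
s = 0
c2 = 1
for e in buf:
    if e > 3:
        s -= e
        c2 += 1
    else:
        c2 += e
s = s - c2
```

-45

e=7: >3, s = 0-7 = -7; c2=2
e=-3: not >3; c2=-1
e=-3: not >3; c2=-4
e=-1: not >3; c2=-5
e=9: >3, s = (-7)-9 = -16; c2=-4
e=3: not >3; c2=-1
e=14: >3, s = (-16)-14 = -30; c2=0
e=4: >3, s = (-30)-4 = -34; c2=1
e=9: >3, s = (-34)-9 = -43; c2=2
s-c2 = (-43)-2 = -45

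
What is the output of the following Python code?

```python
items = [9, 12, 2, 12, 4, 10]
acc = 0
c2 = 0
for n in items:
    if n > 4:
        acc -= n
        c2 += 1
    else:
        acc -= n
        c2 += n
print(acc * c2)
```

-490

n=9: >4, acc = 0-9 = -9; c2=1
n=12: >4, acc = (-9)-12 = -21; c2=2
n=2: not >4, acc = (-21)-2 = -23; c2=4
n=12: >4, acc = (-23)-12 = -35; c2=5
n=4: not >4, acc = (-35)-4 = -39; c2=9
n=10: >4, acc = (-39)-10 = -49; c2=10
acc*c2 = (-49)*10 = -490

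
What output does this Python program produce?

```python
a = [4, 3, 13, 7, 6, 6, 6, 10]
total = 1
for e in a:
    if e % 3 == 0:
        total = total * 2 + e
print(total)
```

e=4: not %3==0
e=3: %3==0, total = 1*2+3 = 5
e=13: not %3==0
e=7: not %3==0
e=6: %3==0, total = 5*2+6 = 16
e=6: %3==0, total = 16*2+6 = 38
e=6: %3==0, total = 38*2+6 = 82
e=10: not %3==0

82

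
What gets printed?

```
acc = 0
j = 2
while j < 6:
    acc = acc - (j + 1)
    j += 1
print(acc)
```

-18

j=2: acc = 0-3 = -3
j=3: acc = (-3)-4 = -7
j=4: acc = (-7)-5 = -12
j=5: acc = (-12)-6 = -18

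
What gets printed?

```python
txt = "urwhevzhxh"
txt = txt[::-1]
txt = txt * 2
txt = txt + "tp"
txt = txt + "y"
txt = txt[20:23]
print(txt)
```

reverse → 'hxhzvehwru'
repeat ×2 → 'hxhzvehwruhxhzvehwru'
+ 'tp' → 'hxhzvehwruhxhzvehwrutp'
+ 'y' → 'hxhzvehwruhxhzvehwrutpy'
slice [20:23] → 'tpy'

tpy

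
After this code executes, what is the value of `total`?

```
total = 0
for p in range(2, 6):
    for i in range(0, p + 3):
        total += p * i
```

289

p=2,i=0: total = 0+0 = 0
p=2,i=1: total = 0+2 = 2
p=2,i=2: total = 2+4 = 6
p=2,i=3: total = 6+6 = 12
p=2,i=4: total = 12+8 = 20
p=3,i=0: total = 20+0 = 20
p=3,i=1: total = 20+3 = 23
p=3,i=2: total = 23+6 = 29
p=3,i=3: total = 29+9 = 38
p=3,i=4: total = 38+12 = 50
p=3,i=5: total = 50+15 = 65
p=4,i=0: total = 65+0 = 65
p=4,i=1: total = 65+4 = 69
p=4,i=2: total = 69+8 = 77
p=4,i=3: total = 77+12 = 89
p=4,i=4: total = 89+16 = 105
p=4,i=5: total = 105+20 = 125
p=4,i=6: total = 125+24 = 149
p=5,i=0: total = 149+0 = 149
p=5,i=1: total = 149+5 = 154
p=5,i=2: total = 154+10 = 164
p=5,i=3: total = 164+15 = 179
p=5,i=4: total = 179+20 = 199
p=5,i=5: total = 199+25 = 224
p=5,i=6: total = 224+30 = 254
p=5,i=7: total = 254+35 = 289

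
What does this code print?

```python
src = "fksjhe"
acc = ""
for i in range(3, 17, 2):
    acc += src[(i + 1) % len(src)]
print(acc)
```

hfshfsh

i=3: add src[4]='h' → 'h'
i=5: add src[0]='f' → 'hf'
i=7: add src[2]='s' → 'hfs'
i=9: add src[4]='h' → 'hfsh'
i=11: add src[0]='f' → 'hfshf'
i=13: add src[2]='s' → 'hfshfs'
i=15: add src[4]='h' → 'hfshfsh'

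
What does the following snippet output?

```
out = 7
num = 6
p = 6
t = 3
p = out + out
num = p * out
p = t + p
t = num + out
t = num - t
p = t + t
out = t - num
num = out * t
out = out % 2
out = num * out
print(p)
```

p = 7+7 = 14
num = 14*7 = 98
p = 3+14 = 17
t = 98+7 = 105
t = 98-105 = -7
p = (-7)+(-7) = -14
out = (-7)-98 = -105
num = (-105)*(-7) = 735
out = (-105)%2 = 1
out = 735*1 = 735

-14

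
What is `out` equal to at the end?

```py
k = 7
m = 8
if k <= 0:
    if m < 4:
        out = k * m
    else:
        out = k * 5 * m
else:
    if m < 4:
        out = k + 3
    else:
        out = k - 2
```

5

k=7, m=8
k <= 0 is False; m < 4 is False
→ out = k - 2 = 5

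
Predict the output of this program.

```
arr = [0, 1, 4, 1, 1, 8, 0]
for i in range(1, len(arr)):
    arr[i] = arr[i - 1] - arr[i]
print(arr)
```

i=1: arr[1] = 0-1 = -1 → [0, -1, 4, 1, 1, 8, 0]
i=2: arr[2] = (-1)-4 = -5 → [0, -1, -5, 1, 1, 8, 0]
i=3: arr[3] = (-5)-1 = -6 → [0, -1, -5, -6, 1, 8, 0]
i=4: arr[4] = (-6)-1 = -7 → [0, -1, -5, -6, -7, 8, 0]
i=5: arr[5] = (-7)-8 = -15 → [0, -1, -5, -6, -7, -15, 0]
i=6: arr[6] = (-15)-0 = -15 → [0, -1, -5, -6, -7, -15, -15]

[0, -1, -5, -6, -7, -15, -15]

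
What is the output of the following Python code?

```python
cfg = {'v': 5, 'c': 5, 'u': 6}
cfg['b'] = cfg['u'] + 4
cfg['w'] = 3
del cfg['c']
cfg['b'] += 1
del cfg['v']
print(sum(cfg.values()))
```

cfg['b'] = cfg['u']+4 = 10 → {'v': 5, 'c': 5, 'u': 6, 'b': 10}
cfg['w'] = 3 → {'v': 5, 'c': 5, 'u': 6, 'b': 10, 'w': 3}
del 'c' → {'v': 5, 'u': 6, 'b': 10, 'w': 3}
cfg['b'] = 10+1 = 11 → {'v': 5, 'u': 6, 'b': 11, 'w': 3}
del 'v' → {'u': 6, 'b': 11, 'w': 3}
sum of values = 20

20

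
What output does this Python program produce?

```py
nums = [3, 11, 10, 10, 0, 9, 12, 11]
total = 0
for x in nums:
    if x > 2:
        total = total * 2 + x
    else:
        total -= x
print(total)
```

855

x=3: >2, total = 0*2+3 = 3
x=11: >2, total = 3*2+11 = 17
x=10: >2, total = 17*2+10 = 44
x=10: >2, total = 44*2+10 = 98
x=0: not >2, total = 98-0 = 98
x=9: >2, total = 98*2+9 = 205
x=12: >2, total = 205*2+12 = 422
x=11: >2, total = 422*2+11 = 855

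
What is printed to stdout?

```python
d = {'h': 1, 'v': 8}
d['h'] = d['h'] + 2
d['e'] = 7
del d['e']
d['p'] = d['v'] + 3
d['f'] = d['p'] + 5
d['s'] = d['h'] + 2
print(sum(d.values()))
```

43

d['h'] = d['h']+2 = 3 → {'h': 3, 'v': 8}
d['e'] = 7 → {'h': 3, 'v': 8, 'e': 7}
del 'e' → {'h': 3, 'v': 8}
d['p'] = d['v']+3 = 11 → {'h': 3, 'v': 8, 'p': 11}
d['f'] = d['p']+5 = 16 → {'h': 3, 'v': 8, 'p': 11, 'f': 16}
d['s'] = d['h']+2 = 5 → {'h': 3, 'v': 8, 'p': 11, 'f': 16, 's': 5}
sum of values = 43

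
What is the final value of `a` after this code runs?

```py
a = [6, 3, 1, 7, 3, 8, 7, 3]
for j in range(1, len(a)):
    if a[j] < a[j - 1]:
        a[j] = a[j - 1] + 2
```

j=1: 3<6, a[1] = 6+2 = 8 → [6, 8, 1, 7, 3, 8, 7, 3]
j=2: 1<8, a[2] = 8+2 = 10 → [6, 8, 10, 7, 3, 8, 7, 3]
j=3: 7<10, a[3] = 10+2 = 12 → [6, 8, 10, 12, 3, 8, 7, 3]
j=4: 3<12, a[4] = 12+2 = 14 → [6, 8, 10, 12, 14, 8, 7, 3]
j=5: 8<14, a[5] = 14+2 = 16 → [6, 8, 10, 12, 14, 16, 7, 3]
j=6: 7<16, a[6] = 16+2 = 18 → [6, 8, 10, 12, 14, 16, 18, 3]
j=7: 3<18, a[7] = 18+2 = 20 → [6, 8, 10, 12, 14, 16, 18, 20]

[6, 8, 10, 12, 14, 16, 18, 20]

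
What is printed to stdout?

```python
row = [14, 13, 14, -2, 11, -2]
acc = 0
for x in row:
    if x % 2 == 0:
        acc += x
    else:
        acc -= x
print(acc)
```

0

x=14: even, acc = 0+14 = 14
x=13: not even, acc = 14-13 = 1
x=14: even, acc = 1+14 = 15
x=-2: even, acc = 15+(-2) = 13
x=11: not even, acc = 13-11 = 2
x=-2: even, acc = 2+(-2) = 0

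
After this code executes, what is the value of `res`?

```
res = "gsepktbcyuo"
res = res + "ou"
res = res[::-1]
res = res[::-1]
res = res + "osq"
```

+ 'ou' → 'gsepktbcyuoou'
reverse → 'uoouycbtkpesg'
reverse → 'gsepktbcyuoou'
+ 'osq' → 'gsepktbcyuoouosq'

'gsepktbcyuoouosq'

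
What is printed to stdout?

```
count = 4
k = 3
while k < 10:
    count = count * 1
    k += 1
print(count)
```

4

k=3: count = 4*1 = 4
k=4: count = 4*1 = 4
k=5: count = 4*1 = 4
k=6: count = 4*1 = 4
k=7: count = 4*1 = 4
k=8: count = 4*1 = 4
k=9: count = 4*1 = 4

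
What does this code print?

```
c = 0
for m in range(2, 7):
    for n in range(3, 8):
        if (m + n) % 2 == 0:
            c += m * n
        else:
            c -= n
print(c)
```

m=2,n=3: odd sum, c = 0-3 = -3
m=2,n=4: even sum, c = (-3)+8 = 5
m=2,n=5: odd sum, c = 5-5 = 0
m=2,n=6: even sum, c = 0+12 = 12
m=2,n=7: odd sum, c = 12-7 = 5
m=3,n=3: even sum, c = 5+9 = 14
m=3,n=4: odd sum, c = 14-4 = 10
m=3,n=5: even sum, c = 10+15 = 25
m=3,n=6: odd sum, c = 25-6 = 19
m=3,n=7: even sum, c = 19+21 = 40
m=4,n=3: odd sum, c = 40-3 = 37
m=4,n=4: even sum, c = 37+16 = 53
m=4,n=5: odd sum, c = 53-5 = 48
m=4,n=6: even sum, c = 48+24 = 72
m=4,n=7: odd sum, c = 72-7 = 65
m=5,n=3: even sum, c = 65+15 = 80
m=5,n=4: odd sum, c = 80-4 = 76
m=5,n=5: even sum, c = 76+25 = 101
m=5,n=6: odd sum, c = 101-6 = 95
m=5,n=7: even sum, c = 95+35 = 130
m=6,n=3: odd sum, c = 130-3 = 127
m=6,n=4: even sum, c = 127+24 = 151
m=6,n=5: odd sum, c = 151-5 = 146
m=6,n=6: even sum, c = 146+36 = 182
m=6,n=7: odd sum, c = 182-7 = 175

175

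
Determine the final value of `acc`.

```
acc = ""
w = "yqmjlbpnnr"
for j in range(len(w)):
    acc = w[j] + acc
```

j=0: prepend 'y' → 'y'
j=1: prepend 'q' → 'qy'
j=2: prepend 'm' → 'mqy'
j=3: prepend 'j' → 'jmqy'
j=4: prepend 'l' → 'ljmqy'
j=5: prepend 'b' → 'bljmqy'
j=6: prepend 'p' → 'pbljmqy'
j=7: prepend 'n' → 'npbljmqy'
j=8: prepend 'n' → 'nnpbljmqy'
j=9: prepend 'r' → 'rnnpbljmqy'

'rnnpbljmqy'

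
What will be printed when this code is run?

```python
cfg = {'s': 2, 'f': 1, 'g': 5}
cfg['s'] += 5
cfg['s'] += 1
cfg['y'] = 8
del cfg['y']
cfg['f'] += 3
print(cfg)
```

cfg['s'] = 2+5 = 7 → {'s': 7, 'f': 1, 'g': 5}
cfg['s'] = 7+1 = 8 → {'s': 8, 'f': 1, 'g': 5}
cfg['y'] = 8 → {'s': 8, 'f': 1, 'g': 5, 'y': 8}
del 'y' → {'s': 8, 'f': 1, 'g': 5}
cfg['f'] = 1+3 = 4 → {'s': 8, 'f': 4, 'g': 5}

{'s': 8, 'f': 4, 'g': 5}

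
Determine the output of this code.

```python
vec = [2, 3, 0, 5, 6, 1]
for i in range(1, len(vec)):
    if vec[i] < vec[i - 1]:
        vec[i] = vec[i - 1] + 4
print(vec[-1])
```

i=1: 3>=2, unchanged → [2, 3, 0, 5, 6, 1]
i=2: 0<3, vec[2] = 3+4 = 7 → [2, 3, 7, 5, 6, 1]
i=3: 5<7, vec[3] = 7+4 = 11 → [2, 3, 7, 11, 6, 1]
i=4: 6<11, vec[4] = 11+4 = 15 → [2, 3, 7, 11, 15, 1]
i=5: 1<15, vec[5] = 15+4 = 19 → [2, 3, 7, 11, 15, 19]

19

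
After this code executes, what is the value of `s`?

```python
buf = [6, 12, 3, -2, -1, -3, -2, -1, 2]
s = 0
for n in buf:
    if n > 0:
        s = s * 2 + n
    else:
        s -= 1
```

94

n=6: >0, s = 0*2+6 = 6
n=12: >0, s = 6*2+12 = 24
n=3: >0, s = 24*2+3 = 51
n=-2: not >0, s = 51-1 = 50
n=-1: not >0, s = 50-1 = 49
n=-3: not >0, s = 49-1 = 48
n=-2: not >0, s = 48-1 = 47
n=-1: not >0, s = 47-1 = 46
n=2: >0, s = 46*2+2 = 94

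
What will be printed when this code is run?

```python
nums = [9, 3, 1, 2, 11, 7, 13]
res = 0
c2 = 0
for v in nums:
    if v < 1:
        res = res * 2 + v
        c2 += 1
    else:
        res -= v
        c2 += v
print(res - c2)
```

v=9: not <1, res = 0-9 = -9; c2=9
v=3: not <1, res = (-9)-3 = -12; c2=12
v=1: not <1, res = (-12)-1 = -13; c2=13
v=2: not <1, res = (-13)-2 = -15; c2=15
v=11: not <1, res = (-15)-11 = -26; c2=26
v=7: not <1, res = (-26)-7 = -33; c2=33
v=13: not <1, res = (-33)-13 = -46; c2=46
res-c2 = (-46)-46 = -92

-92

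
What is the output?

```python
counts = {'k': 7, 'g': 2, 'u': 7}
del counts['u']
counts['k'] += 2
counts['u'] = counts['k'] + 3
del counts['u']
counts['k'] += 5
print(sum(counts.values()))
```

del 'u' → {'k': 7, 'g': 2}
counts['k'] = 7+2 = 9 → {'k': 9, 'g': 2}
counts['u'] = counts['k']+3 = 12 → {'k': 9, 'g': 2, 'u': 12}
del 'u' → {'k': 9, 'g': 2}
counts['k'] = 9+5 = 14 → {'k': 14, 'g': 2}
sum of values = 16

16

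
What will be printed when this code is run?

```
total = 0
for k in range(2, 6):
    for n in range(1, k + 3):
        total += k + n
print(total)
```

k=2,n=1: total = 0+3 = 3
k=2,n=2: total = 3+4 = 7
k=2,n=3: total = 7+5 = 12
k=2,n=4: total = 12+6 = 18
k=3,n=1: total = 18+4 = 22
k=3,n=2: total = 22+5 = 27
k=3,n=3: total = 27+6 = 33
k=3,n=4: total = 33+7 = 40
k=3,n=5: total = 40+8 = 48
k=4,n=1: total = 48+5 = 53
k=4,n=2: total = 53+6 = 59
k=4,n=3: total = 59+7 = 66
k=4,n=4: total = 66+8 = 74
k=4,n=5: total = 74+9 = 83
k=4,n=6: total = 83+10 = 93
k=5,n=1: total = 93+6 = 99
k=5,n=2: total = 99+7 = 106
k=5,n=3: total = 106+8 = 114
k=5,n=4: total = 114+9 = 123
k=5,n=5: total = 123+10 = 133
k=5,n=6: total = 133+11 = 144
k=5,n=7: total = 144+12 = 156

156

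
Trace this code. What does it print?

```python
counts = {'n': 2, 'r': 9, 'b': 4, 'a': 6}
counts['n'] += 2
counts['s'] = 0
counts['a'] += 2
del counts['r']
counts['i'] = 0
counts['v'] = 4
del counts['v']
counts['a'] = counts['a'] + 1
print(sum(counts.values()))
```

counts['n'] = 2+2 = 4 → {'n': 4, 'r': 9, 'b': 4, 'a': 6}
counts['s'] = 0 → {'n': 4, 'r': 9, 'b': 4, 'a': 6, 's': 0}
counts['a'] = 6+2 = 8 → {'n': 4, 'r': 9, 'b': 4, 'a': 8, 's': 0}
del 'r' → {'n': 4, 'b': 4, 'a': 8, 's': 0}
counts['i'] = 0 → {'n': 4, 'b': 4, 'a': 8, 's': 0, 'i': 0}
counts['v'] = 4 → {'n': 4, 'b': 4, 'a': 8, 's': 0, 'i': 0, 'v': 4}
del 'v' → {'n': 4, 'b': 4, 'a': 8, 's': 0, 'i': 0}
counts['a'] = counts['a']+1 = 9 → {'n': 4, 'b': 4, 'a': 9, 's': 0, 'i': 0}
sum of values = 17

17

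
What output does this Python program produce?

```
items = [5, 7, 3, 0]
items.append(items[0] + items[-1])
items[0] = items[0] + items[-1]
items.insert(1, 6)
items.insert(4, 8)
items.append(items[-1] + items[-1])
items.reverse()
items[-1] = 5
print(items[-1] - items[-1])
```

0

append items[0]+items[-1] = 5+0 = 5 → [5, 7, 3, 0, 5]
items[0] = items[0]+items[-1] = 5+5 = 10 → [10, 7, 3, 0, 5]
insert 6 at 1 → [10, 6, 7, 3, 0, 5]
insert 8 at 4 → [10, 6, 7, 3, 8, 0, 5]
append items[-1]+items[-1] = 5+5 = 10 → [10, 6, 7, 3, 8, 0, 5, 10]
reverse → [10, 5, 0, 8, 3, 7, 6, 10]
items[-1] = 5 → [10, 5, 0, 8, 3, 7, 6, 5]
items[-1]-items[-1] = 5-5 = 0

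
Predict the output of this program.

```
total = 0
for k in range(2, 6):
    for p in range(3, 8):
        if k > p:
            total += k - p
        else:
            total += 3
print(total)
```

k=2,p=3: not 2>3, total = 0+3 = 3
k=2,p=4: not 2>4, total = 3+3 = 6
k=2,p=5: not 2>5, total = 6+3 = 9
k=2,p=6: not 2>6, total = 9+3 = 12
k=2,p=7: not 2>7, total = 12+3 = 15
k=3,p=3: not 3>3, total = 15+3 = 18
k=3,p=4: not 3>4, total = 18+3 = 21
k=3,p=5: not 3>5, total = 21+3 = 24
k=3,p=6: not 3>6, total = 24+3 = 27
k=3,p=7: not 3>7, total = 27+3 = 30
k=4,p=3: 4>3, total = 30+1 = 31
k=4,p=4: not 4>4, total = 31+3 = 34
k=4,p=5: not 4>5, total = 34+3 = 37
k=4,p=6: not 4>6, total = 37+3 = 40
k=4,p=7: not 4>7, total = 40+3 = 43
k=5,p=3: 5>3, total = 43+2 = 45
k=5,p=4: 5>4, total = 45+1 = 46
k=5,p=5: not 5>5, total = 46+3 = 49
k=5,p=6: not 5>6, total = 49+3 = 52
k=5,p=7: not 5>7, total = 52+3 = 55

55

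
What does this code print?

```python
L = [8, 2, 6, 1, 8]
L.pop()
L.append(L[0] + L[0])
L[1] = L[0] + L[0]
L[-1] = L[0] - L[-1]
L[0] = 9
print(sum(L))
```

pop() removes 8 → [8, 2, 6, 1]
append L[0]+L[0] = 8+8 = 16 → [8, 2, 6, 1, 16]
L[1] = L[0]+L[0] = 8+8 = 16 → [8, 16, 6, 1, 16]
L[-1] = L[0]-L[-1] = 8-16 = -8 → [8, 16, 6, 1, -8]
L[0] = 9 → [9, 16, 6, 1, -8]
sum = 24

24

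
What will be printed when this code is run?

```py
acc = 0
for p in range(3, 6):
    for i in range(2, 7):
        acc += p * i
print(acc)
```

p=3,i=2: acc = 0+6 = 6
p=3,i=3: acc = 6+9 = 15
p=3,i=4: acc = 15+12 = 27
p=3,i=5: acc = 27+15 = 42
p=3,i=6: acc = 42+18 = 60
p=4,i=2: acc = 60+8 = 68
p=4,i=3: acc = 68+12 = 80
p=4,i=4: acc = 80+16 = 96
p=4,i=5: acc = 96+20 = 116
p=4,i=6: acc = 116+24 = 140
p=5,i=2: acc = 140+10 = 150
p=5,i=3: acc = 150+15 = 165
p=5,i=4: acc = 165+20 = 185
p=5,i=5: acc = 185+25 = 210
p=5,i=6: acc = 210+30 = 240

240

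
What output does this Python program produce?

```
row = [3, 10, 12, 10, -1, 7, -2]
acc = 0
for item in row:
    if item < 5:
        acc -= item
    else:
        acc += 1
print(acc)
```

4

item=3: <5, acc = 0-3 = -3
item=10: not <5, acc = (-3)+1 = -2
item=12: not <5, acc = (-2)+1 = -1
item=10: not <5, acc = (-1)+1 = 0
item=-1: <5, acc = 0-(-1) = 1
item=7: not <5, acc = 1+1 = 2
item=-2: <5, acc = 2-(-2) = 4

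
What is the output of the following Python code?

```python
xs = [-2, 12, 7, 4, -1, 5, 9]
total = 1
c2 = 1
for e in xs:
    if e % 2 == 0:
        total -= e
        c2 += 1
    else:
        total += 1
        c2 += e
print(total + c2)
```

15

e=-2: even, total = 1-(-2) = 3; c2=2
e=12: even, total = 3-12 = -9; c2=3
e=7: not even, total = (-9)+1 = -8; c2=10
e=4: even, total = (-8)-4 = -12; c2=11
e=-1: not even, total = (-12)+1 = -11; c2=10
e=5: not even, total = (-11)+1 = -10; c2=15
e=9: not even, total = (-10)+1 = -9; c2=24
total+c2 = (-9)+24 = 15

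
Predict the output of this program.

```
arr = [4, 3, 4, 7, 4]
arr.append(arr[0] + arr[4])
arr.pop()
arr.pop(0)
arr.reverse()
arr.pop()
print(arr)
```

append arr[0]+arr[4] = 4+4 = 8 → [4, 3, 4, 7, 4, 8]
pop() removes 8 → [4, 3, 4, 7, 4]
pop(0) removes 4 → [3, 4, 7, 4]
reverse → [4, 7, 4, 3]
pop() removes 3 → [4, 7, 4]

[4, 7, 4]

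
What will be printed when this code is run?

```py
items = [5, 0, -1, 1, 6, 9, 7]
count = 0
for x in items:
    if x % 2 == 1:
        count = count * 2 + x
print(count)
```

101

x=5: odd, count = 0*2+5 = 5
x=0: not odd
x=-1: odd, count = 5*2+(-1) = 9
x=1: odd, count = 9*2+1 = 19
x=6: not odd
x=9: odd, count = 19*2+9 = 47
x=7: odd, count = 47*2+7 = 101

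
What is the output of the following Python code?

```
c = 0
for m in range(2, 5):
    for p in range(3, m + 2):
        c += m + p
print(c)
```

m=2,p=3: c = 0+5 = 5
m=3,p=3: c = 5+6 = 11
m=3,p=4: c = 11+7 = 18
m=4,p=3: c = 18+7 = 25
m=4,p=4: c = 25+8 = 33
m=4,p=5: c = 33+9 = 42

42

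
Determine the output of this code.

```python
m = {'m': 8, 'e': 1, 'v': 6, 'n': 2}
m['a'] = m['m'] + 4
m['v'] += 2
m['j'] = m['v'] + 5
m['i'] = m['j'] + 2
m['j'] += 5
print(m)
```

{'m': 8, 'e': 1, 'v': 8, 'n': 2, 'a': 12, 'j': 18, 'i': 15}

m['a'] = m['m']+4 = 12 → {'m': 8, 'e': 1, 'v': 6, 'n': 2, 'a': 12}
m['v'] = 6+2 = 8 → {'m': 8, 'e': 1, 'v': 8, 'n': 2, 'a': 12}
m['j'] = m['v']+5 = 13 → {'m': 8, 'e': 1, 'v': 8, 'n': 2, 'a': 12, 'j': 13}
m['i'] = m['j']+2 = 15 → {'m': 8, 'e': 1, 'v': 8, 'n': 2, 'a': 12, 'j': 13, 'i': 15}
m['j'] = 13+5 = 18 → {'m': 8, 'e': 1, 'v': 8, 'n': 2, 'a': 12, 'j': 18, 'i': 15}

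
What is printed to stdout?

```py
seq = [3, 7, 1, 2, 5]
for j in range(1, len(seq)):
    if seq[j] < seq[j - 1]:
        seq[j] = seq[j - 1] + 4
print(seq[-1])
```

j=1: 7>=3, unchanged → [3, 7, 1, 2, 5]
j=2: 1<7, seq[2] = 7+4 = 11 → [3, 7, 11, 2, 5]
j=3: 2<11, seq[3] = 11+4 = 15 → [3, 7, 11, 15, 5]
j=4: 5<15, seq[4] = 15+4 = 19 → [3, 7, 11, 15, 19]

19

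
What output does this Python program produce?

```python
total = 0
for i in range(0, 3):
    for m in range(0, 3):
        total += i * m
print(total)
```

9

i=0,m=0: total = 0+0 = 0
i=0,m=1: total = 0+0 = 0
i=0,m=2: total = 0+0 = 0
i=1,m=0: total = 0+0 = 0
i=1,m=1: total = 0+1 = 1
i=1,m=2: total = 1+2 = 3
i=2,m=0: total = 3+0 = 3
i=2,m=1: total = 3+2 = 5
i=2,m=2: total = 5+4 = 9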